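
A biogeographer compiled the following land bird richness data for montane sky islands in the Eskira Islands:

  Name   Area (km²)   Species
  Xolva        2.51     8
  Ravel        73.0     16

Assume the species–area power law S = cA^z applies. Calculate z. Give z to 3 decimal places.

Taking logs: ln S = ln c + z ln A, so z = (ln S₂ − ln S₁)/(ln A₂ − ln A₁).
z = ln(16/8) / ln(73/2.51) = ln(2) / ln(29.08) = 0.6931 / 3.3702 = 0.2057

0.206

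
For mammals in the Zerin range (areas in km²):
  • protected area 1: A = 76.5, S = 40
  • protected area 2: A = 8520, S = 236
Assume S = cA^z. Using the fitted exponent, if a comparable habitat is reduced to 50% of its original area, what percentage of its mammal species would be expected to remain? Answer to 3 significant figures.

z = ln(236/40) / ln(8520/76.5) = 1.7750 / 4.7129 = 0.3766
S_new/S_old = (A_new/A_old)^z = 0.5^0.3766 = exp(0.3766 × -0.6931) = 0.7702

77.0%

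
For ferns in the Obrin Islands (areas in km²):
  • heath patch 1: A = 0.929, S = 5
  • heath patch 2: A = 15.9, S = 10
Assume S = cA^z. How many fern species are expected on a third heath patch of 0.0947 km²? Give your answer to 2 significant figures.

z = ln(10/5) / ln(15.9/0.929) = 0.6931 / 2.8400 = 0.2441
c = 5 / 0.929^0.2441 = 5 / 0.9822 = 5.091
S₃ = 5.091 × 0.0947^0.2441 = 5.091 × 0.5625 ≈ 2.864

2.9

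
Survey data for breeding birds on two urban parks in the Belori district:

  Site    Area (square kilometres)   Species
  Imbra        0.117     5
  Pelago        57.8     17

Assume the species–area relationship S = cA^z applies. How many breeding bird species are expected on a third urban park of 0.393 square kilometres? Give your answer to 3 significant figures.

6.35

z = ln(17/5) / ln(57.8/0.117) = 1.2238 / 6.2026 = 0.1973
c = 5 / 0.117^0.1973 = 5 / 0.6549 = 7.635
S₃ = 7.635 × 0.393^0.1973 = 7.635 × 0.8317 ≈ 6.35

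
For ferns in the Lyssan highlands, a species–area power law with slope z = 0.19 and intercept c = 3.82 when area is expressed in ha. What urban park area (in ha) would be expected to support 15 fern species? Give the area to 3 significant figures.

1340 ha

15 = 3.82 × A^0.19  ⇒  A^0.19 = 15/3.82 = 3.927
ln A = ln(3.927) / 0.19 = 1.3678 / 0.19 = 7.1989
A = e^7.1989 ≈ 1338 ha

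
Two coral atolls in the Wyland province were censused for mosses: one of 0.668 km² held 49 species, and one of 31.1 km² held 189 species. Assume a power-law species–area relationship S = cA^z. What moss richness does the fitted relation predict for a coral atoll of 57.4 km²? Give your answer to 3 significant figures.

234

z = ln(189/49) / ln(31.1/0.668) = 1.3499 / 3.8407 = 0.3515
c = 49 / 0.668^0.3515 = 49 / 0.8678 = 56.47
S₃ = 56.47 × 57.4^0.3515 = 56.47 × 4.152 ≈ 234.4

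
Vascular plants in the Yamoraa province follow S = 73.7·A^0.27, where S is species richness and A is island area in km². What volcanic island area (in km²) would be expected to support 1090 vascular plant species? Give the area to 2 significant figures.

1090 = 73.7 × A^0.27  ⇒  A^0.27 = 1090/73.7 = 14.79
ln A = ln(14.79) / 0.27 = 2.6939 / 0.27 = 9.9775
A = e^9.9775 ≈ 21537 km²

22000 km²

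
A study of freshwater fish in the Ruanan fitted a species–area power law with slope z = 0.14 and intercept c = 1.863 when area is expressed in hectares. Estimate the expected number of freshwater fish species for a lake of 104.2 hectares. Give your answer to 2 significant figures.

S = 1.863 × 104.2^0.14
ln S = ln 1.863 + 0.14 × ln 104.2 = 0.6222 + 0.14 × 4.6463 = 1.2727
S = e^1.2727 ≈ 3.57

3.6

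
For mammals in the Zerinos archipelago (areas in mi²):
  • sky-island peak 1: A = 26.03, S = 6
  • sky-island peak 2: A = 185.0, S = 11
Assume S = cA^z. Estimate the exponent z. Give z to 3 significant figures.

0.309

Taking logs: ln S = ln c + z ln A, so z = (ln S₂ − ln S₁)/(ln A₂ − ln A₁).
z = ln(11/6) / ln(185/26.03) = ln(1.833) / ln(7.107) = 0.6061 / 1.9611 = 0.3091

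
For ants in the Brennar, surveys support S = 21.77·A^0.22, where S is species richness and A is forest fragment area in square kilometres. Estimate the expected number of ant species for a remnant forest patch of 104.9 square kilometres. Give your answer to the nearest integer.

S = 21.77 × 104.9^0.22
ln S = ln 21.77 + 0.22 × ln 104.9 = 3.0805 + 0.22 × 4.6530 = 4.1042
S = e^4.1042 ≈ 60.59

61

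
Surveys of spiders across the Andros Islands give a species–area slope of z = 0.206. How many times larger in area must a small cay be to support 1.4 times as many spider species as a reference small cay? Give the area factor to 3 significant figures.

(A₂/A₁)^0.206 = 1.4, so A₂/A₁ = 1.4^(1/0.206) = 1.4^4.854
ln(A₂/A₁) = ln 1.4 / 0.206 = 0.3365 / 0.206 = 1.6334
A₂/A₁ = e^1.6334 ≈ 5.121

5.12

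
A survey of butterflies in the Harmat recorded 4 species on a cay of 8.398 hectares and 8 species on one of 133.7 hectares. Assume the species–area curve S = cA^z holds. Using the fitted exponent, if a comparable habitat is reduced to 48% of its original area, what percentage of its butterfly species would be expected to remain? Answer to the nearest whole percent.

z = ln(8/4) / ln(133.7/8.398) = 0.6931 / 2.7676 = 0.2505
S_new/S_old = (A_new/A_old)^z = 0.48^0.2505 = exp(0.2505 × -0.7340) = 0.8321

83%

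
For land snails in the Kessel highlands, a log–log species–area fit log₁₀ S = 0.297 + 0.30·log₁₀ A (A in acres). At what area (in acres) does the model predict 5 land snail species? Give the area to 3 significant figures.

21.9 acres

5 = 1.982 × A^0.3  ⇒  A^0.3 = 5/1.982 = 2.523
ln A = ln(2.523) / 0.3 = 0.9256 / 0.3 = 3.0852
A = e^3.0852 ≈ 21.87 acres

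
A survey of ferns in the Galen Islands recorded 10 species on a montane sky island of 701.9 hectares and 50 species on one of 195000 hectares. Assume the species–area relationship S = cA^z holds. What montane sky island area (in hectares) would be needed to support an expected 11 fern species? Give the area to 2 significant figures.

980 hectares

z = ln(50/10) / ln(195000/701.9) = 1.6094 / 5.6270 = 0.2860
c = 10 / 701.9^0.2860 = 10 / 6.518 = 1.534
A = (11/1.534)^(1/0.2860) ⇒ ln A = ln(7.17)/0.2860 = 6.8870
A = e^6.8870 ≈ 979.5 hectares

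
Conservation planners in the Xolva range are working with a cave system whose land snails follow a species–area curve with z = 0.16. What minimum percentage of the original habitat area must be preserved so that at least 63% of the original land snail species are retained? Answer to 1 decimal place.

5.6%

Need (A_new/A_old)^0.16 = 0.63, so A_new/A_old = 0.63^(1/0.16) = 0.63^6.25
ln(A_new/A_old) = ln 0.63 / 0.16 = -0.4620 / 0.16 = -2.8877
A_new/A_old = e^-2.8877 ≈ 0.0557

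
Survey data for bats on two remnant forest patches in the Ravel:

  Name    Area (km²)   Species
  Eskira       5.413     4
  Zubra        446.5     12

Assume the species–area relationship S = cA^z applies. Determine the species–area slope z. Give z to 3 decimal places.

0.249

Taking logs: ln S = ln c + z ln A, so z = (ln S₂ − ln S₁)/(ln A₂ − ln A₁).
z = ln(12/4) / ln(446.5/5.413) = ln(3) / ln(82.49) = 1.0986 / 4.4126 = 0.2490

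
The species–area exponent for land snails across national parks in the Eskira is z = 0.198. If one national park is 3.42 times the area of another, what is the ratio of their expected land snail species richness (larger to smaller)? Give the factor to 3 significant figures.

S₂/S₁ = (A₂/A₁)^z = 3.42^0.198
ln(S₂/S₁) = 0.198 × ln 3.42 = 0.198 × 1.2296 = 0.2435
S₂/S₁ = e^0.2435 ≈ 1.276

1.28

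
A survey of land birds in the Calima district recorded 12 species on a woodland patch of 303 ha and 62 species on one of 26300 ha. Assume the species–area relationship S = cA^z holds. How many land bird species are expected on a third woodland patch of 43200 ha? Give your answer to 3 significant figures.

z = ln(62/12) / ln(26300/303) = 1.6422 / 4.4636 = 0.3679
c = 12 / 303^0.3679 = 12 / 8.184 = 1.466
S₃ = 1.466 × 43200^0.3679 = 1.466 × 50.75 ≈ 74.42

74.4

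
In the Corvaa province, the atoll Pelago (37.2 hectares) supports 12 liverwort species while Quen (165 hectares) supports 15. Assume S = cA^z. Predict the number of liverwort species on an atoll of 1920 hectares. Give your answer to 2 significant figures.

z = ln(15/12) / ln(165/37.2) = 0.2231 / 1.4896 = 0.1498
c = 12 / 37.2^0.1498 = 12 / 1.719 = 6.981
S₃ = 6.981 × 1920^0.1498 = 6.981 × 3.103 ≈ 21.66

22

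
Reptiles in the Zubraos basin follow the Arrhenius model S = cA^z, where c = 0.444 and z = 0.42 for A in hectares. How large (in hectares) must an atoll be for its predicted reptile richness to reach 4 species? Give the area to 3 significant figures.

188 hectares

4 = 0.444 × A^0.42  ⇒  A^0.42 = 4/0.444 = 9.009
ln A = ln(9.009) / 0.42 = 2.1982 / 0.42 = 5.2339
A = e^5.2339 ≈ 187.5 hectares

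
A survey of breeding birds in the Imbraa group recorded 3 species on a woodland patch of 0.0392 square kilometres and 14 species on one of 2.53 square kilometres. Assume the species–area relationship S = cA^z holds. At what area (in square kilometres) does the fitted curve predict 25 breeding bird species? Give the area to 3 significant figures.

z = ln(14/3) / ln(2.53/0.0392) = 1.5404 / 4.1673 = 0.3697
c = 3 / 0.0392^0.3697 = 3 / 0.302 = 9.934
A = (25/9.934)^(1/0.3697) ⇒ ln A = ln(2.517)/0.3697 = 2.4968
A = e^2.4968 ≈ 12.14 square kilometres

12.1 square kilometres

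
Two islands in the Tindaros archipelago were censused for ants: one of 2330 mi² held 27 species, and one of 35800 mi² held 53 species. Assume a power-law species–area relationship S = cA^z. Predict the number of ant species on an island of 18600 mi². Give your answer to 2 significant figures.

z = ln(53/27) / ln(35800/2330) = 0.6745 / 2.7321 = 0.2469
c = 27 / 2330^0.2469 = 27 / 6.781 = 3.982
S₃ = 3.982 × 18600^0.2469 = 3.982 × 11.32 ≈ 45.09

45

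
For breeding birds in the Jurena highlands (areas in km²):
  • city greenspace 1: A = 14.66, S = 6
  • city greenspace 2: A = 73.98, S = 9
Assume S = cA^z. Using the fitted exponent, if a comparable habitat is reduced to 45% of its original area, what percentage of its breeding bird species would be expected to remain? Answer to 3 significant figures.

81.9%

z = ln(9/6) / ln(73.98/14.66) = 0.4055 / 1.6187 = 0.2505
S_new/S_old = (A_new/A_old)^z = 0.45^0.2505 = exp(0.2505 × -0.7985) = 0.8187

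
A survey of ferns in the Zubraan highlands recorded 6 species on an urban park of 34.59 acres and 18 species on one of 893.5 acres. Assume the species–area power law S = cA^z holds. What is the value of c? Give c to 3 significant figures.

1.81

z = ln(S₂/S₁) / ln(A₂/A₁) = ln(18/6) / ln(893.5/34.59) = 1.0986 / 3.2516 = 0.3379
c = S₁ / A₁^z = 6 / 34.59^0.3379 = 6 / 3.311 = 1.812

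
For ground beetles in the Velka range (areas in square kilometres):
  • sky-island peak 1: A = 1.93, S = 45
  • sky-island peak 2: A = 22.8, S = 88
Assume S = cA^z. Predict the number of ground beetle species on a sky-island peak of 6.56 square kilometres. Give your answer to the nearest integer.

z = ln(88/45) / ln(22.8/1.93) = 0.6707 / 2.4692 = 0.2716
c = 45 / 1.93^0.2716 = 45 / 1.196 = 37.64
S₃ = 37.64 × 6.56^0.2716 = 37.64 × 1.667 ≈ 62.74

63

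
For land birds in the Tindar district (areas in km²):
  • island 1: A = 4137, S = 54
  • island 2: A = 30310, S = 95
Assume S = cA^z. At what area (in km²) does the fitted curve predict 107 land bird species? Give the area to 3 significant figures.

46100 km²

z = ln(95/54) / ln(30310/4137) = 0.5649 / 1.9915 = 0.2837
c = 54 / 4137^0.2837 = 54 / 10.61 = 5.088
A = (107/5.088)^(1/0.2837) ⇒ ln A = ln(21.03)/0.2837 = 10.7386
A = e^10.7386 ≈ 46101 km²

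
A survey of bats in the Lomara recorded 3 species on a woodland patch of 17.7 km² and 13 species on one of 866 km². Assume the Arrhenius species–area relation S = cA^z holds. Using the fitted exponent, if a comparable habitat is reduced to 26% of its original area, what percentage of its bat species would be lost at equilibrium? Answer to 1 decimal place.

39.8%

z = ln(13/3) / ln(866/17.7) = 1.4663 / 3.8903 = 0.3769
S_new/S_old = (A_new/A_old)^z = 0.26^0.3769 = exp(0.3769 × -1.3471) = 0.6019
Fraction lost = 1 − 0.6019 = 0.3981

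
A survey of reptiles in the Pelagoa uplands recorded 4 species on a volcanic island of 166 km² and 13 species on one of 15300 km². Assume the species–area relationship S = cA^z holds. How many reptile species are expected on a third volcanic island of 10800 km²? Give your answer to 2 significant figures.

12

z = ln(13/4) / ln(15300/166) = 1.1787 / 4.5236 = 0.2606
c = 4 / 166^0.2606 = 4 / 3.788 = 1.056
S₃ = 1.056 × 10800^0.2606 = 1.056 × 11.24 ≈ 11.87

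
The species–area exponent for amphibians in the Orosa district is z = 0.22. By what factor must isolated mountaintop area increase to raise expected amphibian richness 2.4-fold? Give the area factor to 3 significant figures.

53.5

(A₂/A₁)^0.22 = 2.4, so A₂/A₁ = 2.4^(1/0.22) = 2.4^4.545
ln(A₂/A₁) = ln 2.4 / 0.22 = 0.8755 / 0.22 = 3.9794
A₂/A₁ = e^3.9794 ≈ 53.49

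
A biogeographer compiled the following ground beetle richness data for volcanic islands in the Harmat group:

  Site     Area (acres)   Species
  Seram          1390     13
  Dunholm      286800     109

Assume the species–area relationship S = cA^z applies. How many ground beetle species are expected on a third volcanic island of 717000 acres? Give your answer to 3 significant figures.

z = ln(109/13) / ln(286800/1390) = 2.1264 / 5.3295 = 0.3990
c = 13 / 1390^0.3990 = 13 / 17.95 = 0.7243
S₃ = 0.7243 × 717000^0.3990 = 0.7243 × 216.9 ≈ 157.1

157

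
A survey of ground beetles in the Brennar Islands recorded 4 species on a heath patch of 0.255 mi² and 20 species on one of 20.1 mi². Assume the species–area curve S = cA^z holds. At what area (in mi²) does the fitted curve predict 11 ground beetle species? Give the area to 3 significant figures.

3.97 mi²

z = ln(20/4) / ln(20.1/0.255) = 1.6094 / 4.3672 = 0.3685
c = 4 / 0.255^0.3685 = 4 / 0.6044 = 6.619
A = (11/6.619)^(1/0.3685) ⇒ ln A = ln(1.662)/0.3685 = 1.3785
A = e^1.3785 ≈ 3.969 mi²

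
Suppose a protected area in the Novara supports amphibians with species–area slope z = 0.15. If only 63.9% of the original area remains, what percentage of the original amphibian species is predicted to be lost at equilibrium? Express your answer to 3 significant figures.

6.50%

S_new/S_old = (A_new/A_old)^z = 0.639^0.15
= exp(0.15 × ln 0.639) = exp(0.15 × -0.4479) = exp(-0.0672) ≈ 0.935
Fraction lost = 1 − 0.935 = 0.06497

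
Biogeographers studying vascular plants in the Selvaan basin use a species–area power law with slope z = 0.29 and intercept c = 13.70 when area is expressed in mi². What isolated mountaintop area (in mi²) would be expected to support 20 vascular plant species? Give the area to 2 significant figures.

20 = 13.7 × A^0.29  ⇒  A^0.29 = 20/13.7 = 1.46
ln A = ln(1.46) / 0.29 = 0.3783 / 0.29 = 1.3046
A = e^1.3046 ≈ 3.686 mi²

3.7 mi²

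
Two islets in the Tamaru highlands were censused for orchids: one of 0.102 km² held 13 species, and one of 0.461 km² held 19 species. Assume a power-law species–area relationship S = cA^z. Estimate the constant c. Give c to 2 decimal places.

23.09

z = ln(S₂/S₁) / ln(A₂/A₁) = ln(19/13) / ln(0.461/0.102) = 0.3795 / 1.5084 = 0.2516
c = S₁ / A₁^z = 13 / 0.102^0.2516 = 13 / 0.5631 = 23.09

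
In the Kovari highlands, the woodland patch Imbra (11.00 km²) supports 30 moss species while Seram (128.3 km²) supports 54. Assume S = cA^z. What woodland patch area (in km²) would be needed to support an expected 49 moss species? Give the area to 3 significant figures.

85.5 km²

z = ln(54/30) / ln(128.3/11) = 0.5878 / 2.4565 = 0.2393
c = 30 / 11^0.2393 = 30 / 1.775 = 16.9
A = (49/16.9)^(1/0.2393) ⇒ ln A = ln(2.899)/0.2393 = 4.4483
A = e^4.4483 ≈ 85.48 km²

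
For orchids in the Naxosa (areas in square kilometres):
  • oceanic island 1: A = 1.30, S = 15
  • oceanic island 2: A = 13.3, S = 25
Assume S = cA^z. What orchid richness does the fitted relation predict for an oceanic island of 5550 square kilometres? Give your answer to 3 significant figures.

94.1

z = ln(25/15) / ln(13.3/1.3) = 0.5108 / 2.3254 = 0.2197
c = 15 / 1.3^0.2197 = 15 / 1.059 = 14.16
S₃ = 14.16 × 5550^0.2197 = 14.16 × 6.645 ≈ 94.1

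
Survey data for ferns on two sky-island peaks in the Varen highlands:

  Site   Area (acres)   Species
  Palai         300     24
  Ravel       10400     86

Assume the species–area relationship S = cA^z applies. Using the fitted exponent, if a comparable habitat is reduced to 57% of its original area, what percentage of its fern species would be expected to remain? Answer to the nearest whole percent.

z = ln(86/24) / ln(10400/300) = 1.2763 / 3.5458 = 0.3599
S_new/S_old = (A_new/A_old)^z = 0.57^0.3599 = exp(0.3599 × -0.5621) = 0.8168

82%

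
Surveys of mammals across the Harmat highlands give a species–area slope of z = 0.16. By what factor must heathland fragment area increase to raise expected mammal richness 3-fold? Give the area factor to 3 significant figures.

(A₂/A₁)^0.16 = 3, so A₂/A₁ = 3^(1/0.16) = 3^6.25
ln(A₂/A₁) = ln 3 / 0.16 = 1.0986 / 0.16 = 6.8663
A₂/A₁ = e^6.8663 ≈ 959.4

959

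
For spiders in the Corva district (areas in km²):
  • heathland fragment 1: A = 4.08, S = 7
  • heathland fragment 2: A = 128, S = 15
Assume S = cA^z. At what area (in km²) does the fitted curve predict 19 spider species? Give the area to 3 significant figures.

z = ln(15/7) / ln(128/4.08) = 0.7621 / 3.4459 = 0.2212
c = 7 / 4.08^0.2212 = 7 / 1.365 = 5.129
A = (19/5.129)^(1/0.2212) ⇒ ln A = ln(3.704)/0.2212 = 5.9208
A = e^5.9208 ≈ 372.7 km²

373 km²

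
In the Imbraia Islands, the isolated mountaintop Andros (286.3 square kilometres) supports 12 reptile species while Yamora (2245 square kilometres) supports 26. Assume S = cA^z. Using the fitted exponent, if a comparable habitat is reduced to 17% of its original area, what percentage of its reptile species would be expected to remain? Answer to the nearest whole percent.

z = ln(26/12) / ln(2245/286.3) = 0.7732 / 2.0594 = 0.3754
S_new/S_old = (A_new/A_old)^z = 0.17^0.3754 = exp(0.3754 × -1.7720) = 0.5141

51%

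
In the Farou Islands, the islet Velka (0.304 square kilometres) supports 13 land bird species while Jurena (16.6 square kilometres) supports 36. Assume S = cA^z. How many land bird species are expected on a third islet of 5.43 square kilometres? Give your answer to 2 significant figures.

27

z = ln(36/13) / ln(16.6/0.304) = 1.0186 / 4.0001 = 0.2546
c = 13 / 0.304^0.2546 = 13 / 0.7385 = 17.6
S₃ = 17.6 × 5.43^0.2546 = 17.6 × 1.539 ≈ 27.08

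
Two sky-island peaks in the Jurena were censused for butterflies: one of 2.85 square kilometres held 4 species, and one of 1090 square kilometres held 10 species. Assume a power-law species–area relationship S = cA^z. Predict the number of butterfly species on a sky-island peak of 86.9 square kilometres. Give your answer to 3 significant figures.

z = ln(10/4) / ln(1090/2.85) = 0.9163 / 5.9466 = 0.1541
c = 4 / 2.85^0.1541 = 4 / 1.175 = 3.404
S₃ = 3.404 × 86.9^0.1541 = 3.404 × 1.99 ≈ 6.773

6.77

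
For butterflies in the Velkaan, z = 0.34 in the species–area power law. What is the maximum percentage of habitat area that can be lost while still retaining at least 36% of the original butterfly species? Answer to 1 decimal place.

95.0%

Need (A_new/A_old)^0.34 = 0.36, so A_new/A_old = 0.36^(1/0.34) = 0.36^2.941
ln(A_new/A_old) = ln 0.36 / 0.34 = -1.0217 / 0.34 = -3.0049
A_new/A_old = e^-3.0049 ≈ 0.04955
Fraction that can be lost = 1 − 0.04955 = 0.9505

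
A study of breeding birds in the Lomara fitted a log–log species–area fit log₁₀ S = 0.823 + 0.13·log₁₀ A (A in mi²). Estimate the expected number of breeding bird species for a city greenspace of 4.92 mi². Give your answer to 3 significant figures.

S = 6.653 × 4.92^0.13
ln S = ln 6.653 + 0.13 × ln 4.92 = 1.8950 + 0.13 × 1.5933 = 2.1022
S = e^2.1022 ≈ 8.184

8.18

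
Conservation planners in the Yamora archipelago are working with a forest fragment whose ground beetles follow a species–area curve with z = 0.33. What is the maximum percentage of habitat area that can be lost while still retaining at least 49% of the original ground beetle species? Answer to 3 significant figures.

88.5%

Need (A_new/A_old)^0.33 = 0.49, so A_new/A_old = 0.49^(1/0.33) = 0.49^3.03
ln(A_new/A_old) = ln 0.49 / 0.33 = -0.7133 / 0.33 = -2.1617
A_new/A_old = e^-2.1617 ≈ 0.1151
Fraction that can be lost = 1 − 0.1151 = 0.8849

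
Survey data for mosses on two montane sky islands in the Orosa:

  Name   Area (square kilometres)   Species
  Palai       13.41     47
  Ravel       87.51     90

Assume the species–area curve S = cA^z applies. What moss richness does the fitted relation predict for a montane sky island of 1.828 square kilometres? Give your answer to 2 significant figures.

24

z = ln(90/47) / ln(87.51/13.41) = 0.6497 / 1.8758 = 0.3463
c = 47 / 13.41^0.3463 = 47 / 2.457 = 19.13
S₃ = 19.13 × 1.828^0.3463 = 19.13 × 1.232 ≈ 23.57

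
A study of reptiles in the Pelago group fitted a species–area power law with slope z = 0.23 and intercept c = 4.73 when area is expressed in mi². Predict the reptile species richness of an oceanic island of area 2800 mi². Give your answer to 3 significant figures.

S = 4.73 × 2800^0.23
ln S = ln 4.73 + 0.23 × ln 2800 = 1.5539 + 0.23 × 7.9374 = 3.3795
S = e^3.3795 ≈ 29.36

29.4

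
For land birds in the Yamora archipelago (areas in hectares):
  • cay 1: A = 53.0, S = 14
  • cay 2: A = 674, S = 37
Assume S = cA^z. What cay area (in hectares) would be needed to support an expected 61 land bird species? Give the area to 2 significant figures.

z = ln(37/14) / ln(674/53) = 0.9719 / 2.5429 = 0.3822
c = 14 / 53^0.3822 = 14 / 4.56 = 3.07
A = (61/3.07)^(1/0.3822) ⇒ ln A = ln(19.87)/0.3822 = 7.8214
A = e^7.8214 ≈ 2493 hectares

2500 hectares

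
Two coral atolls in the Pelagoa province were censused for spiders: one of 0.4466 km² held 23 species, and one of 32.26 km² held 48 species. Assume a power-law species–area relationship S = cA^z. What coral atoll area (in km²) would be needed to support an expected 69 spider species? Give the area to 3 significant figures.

z = ln(48/23) / ln(32.26/0.4466) = 0.7357 / 4.2799 = 0.1719
c = 23 / 0.4466^0.1719 = 23 / 0.8706 = 26.42
A = (69/26.42)^(1/0.1719) ⇒ ln A = ln(2.612)/0.1719 = 5.5850
A = e^5.5850 ≈ 266.4 km²

266 km²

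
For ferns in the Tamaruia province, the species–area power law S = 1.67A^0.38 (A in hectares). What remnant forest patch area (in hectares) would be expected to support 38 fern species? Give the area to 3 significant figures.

3730 hectares

38 = 1.67 × A^0.38  ⇒  A^0.38 = 38/1.67 = 22.75
ln A = ln(22.75) / 0.38 = 3.1248 / 0.38 = 8.2231
A = e^8.2231 ≈ 3726 hectares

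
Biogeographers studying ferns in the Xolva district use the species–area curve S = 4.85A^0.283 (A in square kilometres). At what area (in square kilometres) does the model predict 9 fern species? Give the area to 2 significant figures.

8.9 square kilometres

9 = 4.85 × A^0.283  ⇒  A^0.283 = 9/4.85 = 1.856
ln A = ln(1.856) / 0.283 = 0.6182 / 0.283 = 2.1846
A = e^2.1846 ≈ 8.887 square kilometres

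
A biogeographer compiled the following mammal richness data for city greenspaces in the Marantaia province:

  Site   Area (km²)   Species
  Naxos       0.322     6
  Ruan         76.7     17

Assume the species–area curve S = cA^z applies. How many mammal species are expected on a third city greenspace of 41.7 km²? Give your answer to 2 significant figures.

15

z = ln(17/6) / ln(76.7/0.322) = 1.0415 / 5.4731 = 0.1903
c = 6 / 0.322^0.1903 = 6 / 0.806 = 7.444
S₃ = 7.444 × 41.7^0.1903 = 7.444 × 2.034 ≈ 15.14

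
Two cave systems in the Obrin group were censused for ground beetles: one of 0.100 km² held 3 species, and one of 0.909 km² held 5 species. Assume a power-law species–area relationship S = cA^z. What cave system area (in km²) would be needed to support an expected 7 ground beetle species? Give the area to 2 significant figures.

3.9 km²

z = ln(5/3) / ln(0.909/0.1) = 0.5108 / 2.2072 = 0.2314
c = 3 / 0.1^0.2314 = 3 / 0.5869 = 5.112
A = (7/5.112)^(1/0.2314) ⇒ ln A = ln(1.369)/0.2314 = 1.3584
A = e^1.3584 ≈ 3.89 km²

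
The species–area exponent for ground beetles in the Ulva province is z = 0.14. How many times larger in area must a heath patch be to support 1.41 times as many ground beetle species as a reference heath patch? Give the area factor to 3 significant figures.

11.6

(A₂/A₁)^0.14 = 1.41, so A₂/A₁ = 1.41^(1/0.14) = 1.41^7.143
ln(A₂/A₁) = ln 1.41 / 0.14 = 0.3436 / 0.14 = 2.4542
A₂/A₁ = e^2.4542 ≈ 11.64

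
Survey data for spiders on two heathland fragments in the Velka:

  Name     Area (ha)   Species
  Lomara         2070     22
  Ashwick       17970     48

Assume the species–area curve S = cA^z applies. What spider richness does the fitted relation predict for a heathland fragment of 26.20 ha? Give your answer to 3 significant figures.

z = ln(48/22) / ln(17970/2070) = 0.7802 / 2.1612 = 0.3610
c = 22 / 2070^0.3610 = 22 / 15.74 = 1.398
S₃ = 1.398 × 26.2^0.3610 = 1.398 × 3.251 ≈ 4.543

4.54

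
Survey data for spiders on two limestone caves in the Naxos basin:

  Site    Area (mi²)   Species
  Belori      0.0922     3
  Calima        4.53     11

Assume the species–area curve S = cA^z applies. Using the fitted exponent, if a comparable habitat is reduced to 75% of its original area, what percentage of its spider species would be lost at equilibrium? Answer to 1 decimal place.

9.2%

z = ln(11/3) / ln(4.53/0.0922) = 1.2993 / 3.8945 = 0.3336
S_new/S_old = (A_new/A_old)^z = 0.75^0.3336 = exp(0.3336 × -0.2877) = 0.9085
Fraction lost = 1 − 0.9085 = 0.09151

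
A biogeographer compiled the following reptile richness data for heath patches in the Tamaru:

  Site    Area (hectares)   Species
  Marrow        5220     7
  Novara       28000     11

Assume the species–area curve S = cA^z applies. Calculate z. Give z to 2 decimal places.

0.27

Taking logs: ln S = ln c + z ln A, so z = (ln S₂ − ln S₁)/(ln A₂ − ln A₁).
z = ln(11/7) / ln(28000/5220) = ln(1.571) / ln(5.364) = 0.4520 / 1.6797 = 0.2691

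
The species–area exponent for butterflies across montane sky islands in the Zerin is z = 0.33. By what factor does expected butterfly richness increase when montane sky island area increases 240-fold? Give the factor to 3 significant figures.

S₂/S₁ = (A₂/A₁)^z = 240^0.33
ln(S₂/S₁) = 0.33 × ln 240 = 0.33 × 5.4806 = 1.8086
S₂/S₁ = e^1.8086 ≈ 6.102

6.10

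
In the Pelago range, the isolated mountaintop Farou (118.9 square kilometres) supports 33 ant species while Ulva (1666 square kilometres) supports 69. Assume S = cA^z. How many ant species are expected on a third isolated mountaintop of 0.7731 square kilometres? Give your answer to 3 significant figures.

z = ln(69/33) / ln(1666/118.9) = 0.7376 / 2.6399 = 0.2794
c = 33 / 118.9^0.2794 = 33 / 3.8 = 8.684
S₃ = 8.684 × 0.7731^0.2794 = 8.684 × 0.9306 ≈ 8.081

8.08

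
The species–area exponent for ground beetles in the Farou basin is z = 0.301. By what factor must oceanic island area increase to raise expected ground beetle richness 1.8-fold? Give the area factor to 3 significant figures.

(A₂/A₁)^0.301 = 1.8, so A₂/A₁ = 1.8^(1/0.301) = 1.8^3.322
ln(A₂/A₁) = ln 1.8 / 0.301 = 0.5878 / 0.301 = 1.9528
A₂/A₁ = e^1.9528 ≈ 7.048

7.05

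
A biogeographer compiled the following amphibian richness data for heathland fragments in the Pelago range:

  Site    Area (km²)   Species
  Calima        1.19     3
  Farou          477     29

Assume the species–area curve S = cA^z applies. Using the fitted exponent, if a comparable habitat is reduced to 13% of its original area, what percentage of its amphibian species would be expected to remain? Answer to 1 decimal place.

46.2%

z = ln(29/3) / ln(477/1.19) = 2.2687 / 5.9936 = 0.3785
S_new/S_old = (A_new/A_old)^z = 0.13^0.3785 = exp(0.3785 × -2.0402) = 0.462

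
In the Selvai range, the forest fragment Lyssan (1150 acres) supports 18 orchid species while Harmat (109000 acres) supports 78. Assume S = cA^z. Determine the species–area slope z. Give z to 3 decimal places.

0.322

Taking logs: ln S = ln c + z ln A, so z = (ln S₂ − ln S₁)/(ln A₂ − ln A₁).
z = ln(78/18) / ln(109000/1150) = ln(4.333) / ln(94.78) = 1.4663 / 4.5516 = 0.3222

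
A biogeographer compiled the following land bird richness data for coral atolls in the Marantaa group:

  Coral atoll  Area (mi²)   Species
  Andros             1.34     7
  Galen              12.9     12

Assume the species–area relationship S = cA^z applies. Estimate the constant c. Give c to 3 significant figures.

6.53

z = ln(S₂/S₁) / ln(A₂/A₁) = ln(12/7) / ln(12.9/1.34) = 0.5390 / 2.2646 = 0.2380
c = S₁ / A₁^z = 7 / 1.34^0.2380 = 7 / 1.072 = 6.529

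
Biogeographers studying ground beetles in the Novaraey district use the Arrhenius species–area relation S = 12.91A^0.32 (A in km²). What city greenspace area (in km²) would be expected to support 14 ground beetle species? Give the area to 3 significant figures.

1.29 km²

14 = 12.91 × A^0.32  ⇒  A^0.32 = 14/12.91 = 1.084
ln A = ln(1.084) / 0.32 = 0.0811 / 0.32 = 0.2533
A = e^0.2533 ≈ 1.288 km²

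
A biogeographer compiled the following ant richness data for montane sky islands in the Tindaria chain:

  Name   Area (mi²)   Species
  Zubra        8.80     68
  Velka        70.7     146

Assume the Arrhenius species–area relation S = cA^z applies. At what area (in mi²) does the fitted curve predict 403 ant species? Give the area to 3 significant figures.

1130 mi²

z = ln(146/68) / ln(70.7/8.8) = 0.7641 / 2.0837 = 0.3667
c = 68 / 8.8^0.3667 = 68 / 2.22 = 30.63
A = (403/30.63)^(1/0.3667) ⇒ ln A = ln(13.16)/0.3667 = 7.0272
A = e^7.0272 ≈ 1127 mi²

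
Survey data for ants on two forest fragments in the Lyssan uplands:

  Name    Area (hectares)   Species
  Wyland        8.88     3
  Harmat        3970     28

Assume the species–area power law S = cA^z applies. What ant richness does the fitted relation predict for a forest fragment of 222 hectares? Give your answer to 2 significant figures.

z = ln(28/3) / ln(3970/8.88) = 2.2336 / 6.1027 = 0.3660
c = 3 / 8.88^0.3660 = 3 / 2.224 = 1.349
S₃ = 1.349 × 222^0.3660 = 1.349 × 7.224 ≈ 9.745

9.7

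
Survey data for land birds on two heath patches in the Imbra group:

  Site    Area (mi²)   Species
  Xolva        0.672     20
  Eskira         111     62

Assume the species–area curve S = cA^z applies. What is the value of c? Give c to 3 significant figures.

21.8

z = ln(S₂/S₁) / ln(A₂/A₁) = ln(62/20) / ln(111/0.672) = 1.1314 / 5.1070 = 0.2215
c = S₁ / A₁^z = 20 / 0.672^0.2215 = 20 / 0.9157 = 21.84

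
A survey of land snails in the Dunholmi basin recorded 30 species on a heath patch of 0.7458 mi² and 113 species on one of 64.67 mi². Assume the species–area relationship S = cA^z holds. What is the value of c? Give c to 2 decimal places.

z = ln(S₂/S₁) / ln(A₂/A₁) = ln(113/30) / ln(64.67/0.7458) = 1.3262 / 4.4626 = 0.2972
c = S₁ / A₁^z = 30 / 0.7458^0.2972 = 30 / 0.9165 = 32.73

32.73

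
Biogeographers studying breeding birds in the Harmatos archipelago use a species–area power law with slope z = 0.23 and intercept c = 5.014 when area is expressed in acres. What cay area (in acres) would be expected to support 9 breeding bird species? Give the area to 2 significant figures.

9 = 5.014 × A^0.23  ⇒  A^0.23 = 9/5.014 = 1.795
ln A = ln(1.795) / 0.23 = 0.5850 / 0.23 = 2.5434
A = e^2.5434 ≈ 12.72 acres

13 acres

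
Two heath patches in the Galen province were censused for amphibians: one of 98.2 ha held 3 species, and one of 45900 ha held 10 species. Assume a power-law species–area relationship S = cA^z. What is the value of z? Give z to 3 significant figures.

0.196

Taking logs: ln S = ln c + z ln A, so z = (ln S₂ − ln S₁)/(ln A₂ − ln A₁).
z = ln(10/3) / ln(45900/98.2) = ln(3.333) / ln(467.4) = 1.2040 / 6.1472 = 0.1959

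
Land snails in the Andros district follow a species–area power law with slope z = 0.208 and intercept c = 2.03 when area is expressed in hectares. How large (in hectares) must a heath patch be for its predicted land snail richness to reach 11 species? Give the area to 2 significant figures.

11 = 2.03 × A^0.208  ⇒  A^0.208 = 11/2.03 = 5.419
ln A = ln(5.419) / 0.208 = 1.6899 / 0.208 = 8.1243
A = e^8.1243 ≈ 3376 hectares

3400 hectares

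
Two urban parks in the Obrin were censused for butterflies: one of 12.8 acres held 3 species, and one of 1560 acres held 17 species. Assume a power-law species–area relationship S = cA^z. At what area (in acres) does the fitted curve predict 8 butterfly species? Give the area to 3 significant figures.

z = ln(17/3) / ln(1560/12.8) = 1.7346 / 4.8030 = 0.3611
c = 3 / 12.8^0.3611 = 3 / 2.511 = 1.195
A = (8/1.195)^(1/0.3611) ⇒ ln A = ln(6.696)/0.3611 = 5.2653
A = e^5.2653 ≈ 193.5 acres

194 acres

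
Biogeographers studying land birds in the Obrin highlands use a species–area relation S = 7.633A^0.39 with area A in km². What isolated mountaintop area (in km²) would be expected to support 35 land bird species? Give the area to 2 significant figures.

50 km²

35 = 7.633 × A^0.39  ⇒  A^0.39 = 35/7.633 = 4.585
ln A = ln(4.585) / 0.39 = 1.5229 / 0.39 = 3.9048
A = e^3.9048 ≈ 49.64 km²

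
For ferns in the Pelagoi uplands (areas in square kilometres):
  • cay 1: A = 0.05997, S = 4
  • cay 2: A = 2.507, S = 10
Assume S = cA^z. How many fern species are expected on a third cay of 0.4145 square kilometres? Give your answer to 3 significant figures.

z = ln(10/4) / ln(2.507/0.05997) = 0.9163 / 3.7330 = 0.2455
c = 4 / 0.05997^0.2455 = 4 / 0.5012 = 7.98
S₃ = 7.98 × 0.4145^0.2455 = 7.98 × 0.8056 ≈ 6.429

6.43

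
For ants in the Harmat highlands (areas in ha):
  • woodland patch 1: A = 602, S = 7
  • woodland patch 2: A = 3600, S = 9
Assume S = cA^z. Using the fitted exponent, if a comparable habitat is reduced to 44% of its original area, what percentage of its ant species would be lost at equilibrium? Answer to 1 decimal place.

z = ln(9/7) / ln(3600/602) = 0.2513 / 1.7884 = 0.1405
S_new/S_old = (A_new/A_old)^z = 0.44^0.1405 = exp(0.1405 × -0.8210) = 0.891
Fraction lost = 1 − 0.891 = 0.109

10.9%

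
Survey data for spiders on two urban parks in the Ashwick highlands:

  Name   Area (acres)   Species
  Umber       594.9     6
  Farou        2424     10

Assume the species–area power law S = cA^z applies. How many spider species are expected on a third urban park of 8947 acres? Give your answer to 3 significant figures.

z = ln(10/6) / ln(2424/594.9) = 0.5108 / 1.4048 = 0.3636
c = 6 / 594.9^0.3636 = 6 / 10.21 = 0.5879
S₃ = 0.5879 × 8947^0.3636 = 0.5879 × 27.35 ≈ 16.08

16.1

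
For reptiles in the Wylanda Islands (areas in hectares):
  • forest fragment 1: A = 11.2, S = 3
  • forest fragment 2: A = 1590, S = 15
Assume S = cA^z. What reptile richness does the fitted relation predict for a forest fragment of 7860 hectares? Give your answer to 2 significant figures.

z = ln(15/3) / ln(1590/11.2) = 1.6094 / 4.9556 = 0.3248
c = 3 / 11.2^0.3248 = 3 / 2.192 = 1.369
S₃ = 1.369 × 7860^0.3248 = 1.369 × 18.41 ≈ 25.21

25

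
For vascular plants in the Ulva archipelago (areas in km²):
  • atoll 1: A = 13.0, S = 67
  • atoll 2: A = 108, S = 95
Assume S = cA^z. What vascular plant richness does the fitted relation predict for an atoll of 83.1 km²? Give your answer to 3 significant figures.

z = ln(95/67) / ln(108/13) = 0.3492 / 2.1172 = 0.1649
c = 67 / 13^0.1649 = 67 / 1.527 = 43.89
S₃ = 43.89 × 83.1^0.1649 = 43.89 × 2.073 ≈ 90.98

91.0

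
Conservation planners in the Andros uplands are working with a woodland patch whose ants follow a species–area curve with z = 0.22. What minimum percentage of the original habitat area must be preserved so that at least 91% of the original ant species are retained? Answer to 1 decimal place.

Need (A_new/A_old)^0.22 = 0.91, so A_new/A_old = 0.91^(1/0.22) = 0.91^4.545
ln(A_new/A_old) = ln 0.91 / 0.22 = -0.0943 / 0.22 = -0.4287
A_new/A_old = e^-0.4287 ≈ 0.6514

65.1%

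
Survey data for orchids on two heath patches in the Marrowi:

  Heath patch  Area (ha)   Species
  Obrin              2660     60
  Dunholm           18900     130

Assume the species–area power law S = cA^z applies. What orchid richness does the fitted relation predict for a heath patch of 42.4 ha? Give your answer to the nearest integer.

12

z = ln(130/60) / ln(18900/2660) = 0.7732 / 1.9608 = 0.3943
c = 60 / 2660^0.3943 = 60 / 22.41 = 2.677
S₃ = 2.677 × 42.4^0.3943 = 2.677 × 4.382 ≈ 11.73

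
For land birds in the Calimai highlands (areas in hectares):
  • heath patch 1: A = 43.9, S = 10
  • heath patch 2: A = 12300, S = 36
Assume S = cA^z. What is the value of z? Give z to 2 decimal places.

0.23

Taking logs: ln S = ln c + z ln A, so z = (ln S₂ − ln S₁)/(ln A₂ − ln A₁).
z = ln(36/10) / ln(12300/43.9) = ln(3.6) / ln(280.2) = 1.2809 / 5.6354 = 0.2273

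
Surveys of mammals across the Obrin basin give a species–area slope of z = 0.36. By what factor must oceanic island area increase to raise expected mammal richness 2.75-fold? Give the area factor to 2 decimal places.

(A₂/A₁)^0.36 = 2.75, so A₂/A₁ = 2.75^(1/0.36) = 2.75^2.778
ln(A₂/A₁) = ln 2.75 / 0.36 = 1.0116 / 0.36 = 2.8100
A₂/A₁ = e^2.8100 ≈ 16.61

16.61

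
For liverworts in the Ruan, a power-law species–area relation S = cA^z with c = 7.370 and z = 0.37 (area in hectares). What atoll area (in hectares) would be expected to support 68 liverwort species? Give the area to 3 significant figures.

68 = 7.37 × A^0.37  ⇒  A^0.37 = 68/7.37 = 9.227
ln A = ln(9.227) / 0.37 = 2.2221 / 0.37 = 6.0056
A = e^6.0056 ≈ 405.7 hectares

406 hectares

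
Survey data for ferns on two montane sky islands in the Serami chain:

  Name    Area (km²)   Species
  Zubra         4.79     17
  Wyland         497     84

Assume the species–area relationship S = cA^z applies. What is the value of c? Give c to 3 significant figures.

9.92

z = ln(S₂/S₁) / ln(A₂/A₁) = ln(84/17) / ln(497/4.79) = 1.5976 / 4.6421 = 0.3442
c = S₁ / A₁^z = 17 / 4.79^0.3442 = 17 / 1.715 = 9.915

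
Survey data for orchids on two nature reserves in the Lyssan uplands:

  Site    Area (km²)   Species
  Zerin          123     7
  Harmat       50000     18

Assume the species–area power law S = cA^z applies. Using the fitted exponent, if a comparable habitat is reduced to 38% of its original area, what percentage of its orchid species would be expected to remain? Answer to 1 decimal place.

z = ln(18/7) / ln(50000/123) = 0.9445 / 6.0076 = 0.1572
S_new/S_old = (A_new/A_old)^z = 0.38^0.1572 = exp(0.1572 × -0.9676) = 0.8589

85.9%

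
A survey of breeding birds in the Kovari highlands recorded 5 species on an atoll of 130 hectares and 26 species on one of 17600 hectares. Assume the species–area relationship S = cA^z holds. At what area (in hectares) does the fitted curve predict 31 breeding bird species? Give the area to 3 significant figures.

z = ln(26/5) / ln(17600/130) = 1.6487 / 4.9081 = 0.3359
c = 5 / 130^0.3359 = 5 / 5.13 = 0.9747
A = (31/0.9747)^(1/0.3359) ⇒ ln A = ln(31.8)/0.3359 = 10.2993
A = e^10.2993 ≈ 29711 hectares

29700 hectares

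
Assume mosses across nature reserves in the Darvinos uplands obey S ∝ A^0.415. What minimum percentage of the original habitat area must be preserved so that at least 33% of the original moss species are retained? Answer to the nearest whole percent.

7%

Need (A_new/A_old)^0.415 = 0.33, so A_new/A_old = 0.33^(1/0.415) = 0.33^2.41
ln(A_new/A_old) = ln 0.33 / 0.415 = -1.1087 / 0.415 = -2.6715
A_new/A_old = e^-2.6715 ≈ 0.06915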